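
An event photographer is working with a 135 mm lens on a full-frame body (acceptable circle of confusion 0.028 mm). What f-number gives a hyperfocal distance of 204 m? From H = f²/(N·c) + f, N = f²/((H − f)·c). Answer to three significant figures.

f/3.19

Rearrange H = f²/(N·c) + f for N: N = f² / ((H − f)·c).
N = 135² / ((204000 − 135) × 0.028) = 18225 / 5708 ≈ 3.19.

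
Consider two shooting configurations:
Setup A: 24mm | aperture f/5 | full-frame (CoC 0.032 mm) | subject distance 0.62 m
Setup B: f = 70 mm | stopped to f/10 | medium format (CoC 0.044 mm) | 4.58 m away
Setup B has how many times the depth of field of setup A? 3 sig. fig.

21.0

Setup A: H = 24²/(5×0.032) + 24 ≈ 3624.0 mm; DoF = Df − Dn = 743.01 − 531.94 ≈ 211.07 mm.
Setup B: H = 70²/(10×0.044) + 70 ≈ 11206.4 mm; DoF = Df − Dn = 7697.2 − 3259.8 ≈ 4437.4 mm.
Ratio = 4437.4 / 211.07 ≈ 21.0.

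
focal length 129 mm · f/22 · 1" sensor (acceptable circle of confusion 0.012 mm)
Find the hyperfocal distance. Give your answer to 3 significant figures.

Hyperfocal distance H = f²/(N·c) + f = 129²/(22 × 0.012) + 129 = 16641/0.264 + 129 ≈ 63163.1 mm ≈ 63.2 m.

63.2 m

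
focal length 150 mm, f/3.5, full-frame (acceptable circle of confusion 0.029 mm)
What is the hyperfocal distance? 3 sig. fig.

222 m

Hyperfocal distance H = f²/(N·c) + f = 150²/(3.5 × 0.029) + 150 = 22500/0.1015 + 150 ≈ 221824.9 mm ≈ 222 m.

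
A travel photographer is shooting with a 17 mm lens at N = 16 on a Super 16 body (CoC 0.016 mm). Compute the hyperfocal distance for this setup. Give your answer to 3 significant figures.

1.15 m

Hyperfocal distance H = f²/(N·c) + f = 17²/(16 × 0.016) + 17 = 289/0.256 + 17 ≈ 1145.9 mm ≈ 1.15 m.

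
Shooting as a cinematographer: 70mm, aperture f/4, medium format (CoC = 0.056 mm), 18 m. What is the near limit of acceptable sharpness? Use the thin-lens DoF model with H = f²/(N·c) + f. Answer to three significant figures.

9.89 m

Hyperfocal distance H = f²/(N·c) + f = 70²/(4 × 0.056) + 70 = 4900/0.224 + 70 ≈ 21945.0 mm ≈ 21.95 m.
Near limit Dn = s·(H − f)/(H + s − 2f) = 18000 × (21945.0 − 70) / (21945.0 + 18000 − 2 × 70) = 18000 × 21875.0 / 39805.0 ≈ 9892.0 mm ≈ 9.89 m.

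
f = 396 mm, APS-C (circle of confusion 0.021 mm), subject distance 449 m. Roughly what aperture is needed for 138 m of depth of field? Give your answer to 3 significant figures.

Write h = H − f = f²/(N·c). The thin-lens limits are Dn = s·h/(h + (s−f)) and Df = s·h/(h − (s−f)), so DoF = Df − Dn = 2·s·(s−f)·h / (h² − (s−f)²).
That is a quadratic in h: DoF·h² − 2·s·(s−f)·h − DoF·(s−f)² = 0 ⇒ h = (s−f)·(s + √(s² + DoF²)) / DoF = 448604 × (449000 + √(449000² + 138000²)) / 138000 = 448604 × (449000 + 469729) / 138000 ≈ 2986560 mm.
Then N = f²/(c·h) = 396² / (0.021 × 2986560) = 156816 / 62718 ≈ 2.50.

f/2.50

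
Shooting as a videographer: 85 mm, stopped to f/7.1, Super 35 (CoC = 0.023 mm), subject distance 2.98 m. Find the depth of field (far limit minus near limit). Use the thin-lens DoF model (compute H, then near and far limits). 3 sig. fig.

392 mm

Hyperfocal distance H = f²/(N·c) + f = 85²/(7.1 × 0.023) + 85 = 7225/0.1633 + 85 ≈ 44328.7 mm ≈ 44.33 m.
Near limit Dn = s·(H − f)/(H + s − 2f) = 2980 × (44328.7 − 85) / (44328.7 + 2980 − 2 × 85) = 2980 × 44243.7 / 47138.7 ≈ 2796.98 mm.
Far limit Df = s·(H − f)/(H − s) = 2980 × (44328.7 − 85) / (44328.7 − 2980) = 2980 × 44243.7 / 41348.7 ≈ 3188.64 mm.
Depth of field = Df − Dn = 3188.64 − 2796.98 ≈ 391.66 mm.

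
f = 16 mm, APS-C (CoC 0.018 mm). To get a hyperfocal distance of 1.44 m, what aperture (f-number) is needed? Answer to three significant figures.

Rearrange H = f²/(N·c) + f for N: N = f² / ((H − f)·c).
N = 16² / ((1440 − 16) × 0.018) = 256 / 25.63 ≈ 9.99.

f/9.99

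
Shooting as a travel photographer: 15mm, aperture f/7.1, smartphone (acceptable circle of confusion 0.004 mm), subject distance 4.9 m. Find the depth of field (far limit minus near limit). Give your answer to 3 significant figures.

9.75 m

Hyperfocal distance H = f²/(N·c) + f = 15²/(7.1 × 0.004) + 15 = 225/0.0284 + 15 ≈ 7937.5 mm ≈ 7.938 m.
Near limit Dn = s·(H − f)/(H + s − 2f) = 4900 × (7937.5 − 15) / (7937.5 + 4900 − 2 × 15) = 4900 × 7922.5 / 12807.5 ≈ 3031.1 mm.
Far limit Df = s·(H − f)/(H − s) = 4900 × (7937.5 − 15) / (7937.5 − 4900) = 4900 × 7922.5 / 3037.5 ≈ 12780.2 mm.
Depth of field = Df − Dn = 12780.2 − 3031.1 ≈ 9749.1 mm ≈ 9.75 m.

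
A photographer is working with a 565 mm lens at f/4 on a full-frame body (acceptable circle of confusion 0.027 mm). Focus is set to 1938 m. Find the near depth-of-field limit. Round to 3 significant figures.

Hyperfocal distance H = f²/(N·c) + f = 565²/(4 × 0.027) + 565 = 319225/0.108 + 565 ≈ 2956352.0 mm ≈ 2956 m.
Near limit Dn = s·(H − f)/(H + s − 2f) = 1938000 × (2956352.0 − 565) / (2956352.0 + 1938000 − 2 × 565) = 1938000 × 2955787.0 / 4893222.0 ≈ 1170663 mm ≈ 1170 m.

1170 m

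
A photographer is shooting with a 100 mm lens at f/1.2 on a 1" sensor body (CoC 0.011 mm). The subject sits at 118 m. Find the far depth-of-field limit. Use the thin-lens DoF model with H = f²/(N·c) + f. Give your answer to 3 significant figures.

Hyperfocal distance H = f²/(N·c) + f = 100²/(1.2 × 0.011) + 100 = 10000/0.0132 + 100 ≈ 757675.8 mm ≈ 757.7 m.
Far limit Df = s·(H − f)/(H − s) = 118000 × (757675.8 − 100) / (757675.8 − 118000) = 118000 × 757575.8 / 639675.8 ≈ 139749 mm ≈ 140 m.

140 m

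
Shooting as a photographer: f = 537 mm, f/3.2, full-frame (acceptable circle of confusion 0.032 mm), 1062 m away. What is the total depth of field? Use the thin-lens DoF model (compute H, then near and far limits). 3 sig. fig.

Hyperfocal distance H = f²/(N·c) + f = 537²/(3.2 × 0.032) + 537 = 288369/0.1024 + 537 ≈ 2816640.5 mm ≈ 2817 m.
Near limit Dn = s·(H − f)/(H + s − 2f) = 1062000 × (2816640.5 − 537) / (2816640.5 + 1062000 − 2 × 537) = 1062000 × 2816103.5 / 3877566.5 ≈ 771283 mm.
Far limit Df = s·(H − f)/(H − s) = 1062000 × (2816640.5 − 537) / (2816640.5 − 1062000) = 1062000 × 2816103.5 / 1754640.5 ≈ 1704453 mm.
Depth of field = Df − Dn = 1704453 − 771283 ≈ 933170 mm ≈ 933 m.

933 m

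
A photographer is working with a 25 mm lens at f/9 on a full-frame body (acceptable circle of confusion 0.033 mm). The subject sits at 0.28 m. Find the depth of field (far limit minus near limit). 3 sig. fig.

68.9 mm

Hyperfocal distance H = f²/(N·c) + f = 25²/(9 × 0.033) + 25 = 625/0.297 + 25 ≈ 2129.4 mm ≈ 2.129 m.
Near limit Dn = s·(H − f)/(H + s − 2f) = 280 × (2129.4 − 25) / (2129.4 + 280 − 2 × 25) = 280 × 2104.4 / 2359.4 ≈ 249.738 mm.
Far limit Df = s·(H − f)/(H − s) = 280 × (2129.4 − 25) / (2129.4 − 280) = 280 × 2104.4 / 1849.4 ≈ 318.608 mm.
Depth of field = Df − Dn = 318.608 − 249.738 ≈ 68.870 mm.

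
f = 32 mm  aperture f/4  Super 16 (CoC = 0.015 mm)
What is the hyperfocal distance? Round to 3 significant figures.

17.1 m

Hyperfocal distance H = f²/(N·c) + f = 32²/(4 × 0.015) + 32 = 1024/0.06 + 32 ≈ 17098.7 mm ≈ 17.1 m.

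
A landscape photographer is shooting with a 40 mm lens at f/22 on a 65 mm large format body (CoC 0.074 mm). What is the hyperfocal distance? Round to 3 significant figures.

Hyperfocal distance H = f²/(N·c) + f = 40²/(22 × 0.074) + 40 = 1600/1.628 + 40 ≈ 1022.8 mm ≈ 1.02 m.

1.02 m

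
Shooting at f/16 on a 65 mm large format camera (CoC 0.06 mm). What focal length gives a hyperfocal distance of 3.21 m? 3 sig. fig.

From H = f²/(N·c) + f, with f ≪ H: f ≈ √(H·N·c) = √(3210 × 16 × 0.06) = √3081.6 ≈ 55.51 mm.
Exact: f² + N·c·f − N·c·H = 0 ⇒ f = (−N·c + √((N·c)² + 4·N·c·H))/2 = (−0.96 + √12327)/2 ≈ 55.034 mm ≈ 55.0 mm.

55.0 mm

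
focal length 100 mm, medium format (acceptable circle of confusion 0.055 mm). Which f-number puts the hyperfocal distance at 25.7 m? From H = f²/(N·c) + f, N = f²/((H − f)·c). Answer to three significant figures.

f/7.10

Rearrange H = f²/(N·c) + f for N: N = f² / ((H − f)·c).
N = 100² / ((25700 − 100) × 0.055) = 10000 / 1408 ≈ 7.10.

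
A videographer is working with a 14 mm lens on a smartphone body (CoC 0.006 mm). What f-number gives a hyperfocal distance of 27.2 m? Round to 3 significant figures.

Rearrange H = f²/(N·c) + f for N: N = f² / ((H − f)·c).
N = 14² / ((27200 − 14) × 0.006) = 196 / 163.1 ≈ 1.20.

f/1.20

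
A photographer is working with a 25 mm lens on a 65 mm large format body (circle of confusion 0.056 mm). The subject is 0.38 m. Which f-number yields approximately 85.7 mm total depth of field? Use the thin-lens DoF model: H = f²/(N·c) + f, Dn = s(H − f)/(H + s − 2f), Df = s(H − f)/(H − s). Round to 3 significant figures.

Write h = H − f = f²/(N·c). The thin-lens limits are Dn = s·h/(h + (s−f)) and Df = s·h/(h − (s−f)), so DoF = Df − Dn = 2·s·(s−f)·h / (h² − (s−f)²).
That is a quadratic in h: DoF·h² − 2·s·(s−f)·h − DoF·(s−f)² = 0 ⇒ h = (s−f)·(s + √(s² + DoF²)) / DoF = 355 × (380 + √(380² + 85.7²)) / 85.7 = 355 × (380 + 389.544) / 85.7 ≈ 3187.7 mm.
Then N = f²/(c·h) = 25² / (0.056 × 3187.7) = 625 / 178.51 ≈ 3.50.

f/3.50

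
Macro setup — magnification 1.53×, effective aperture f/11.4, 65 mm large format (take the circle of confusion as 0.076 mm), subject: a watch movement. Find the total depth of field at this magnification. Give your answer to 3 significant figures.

0.740 mm

At magnification m, DoF ≈ 2·N_eff·c/m² = 2 × 11.4 × 0.076 / 1.53² = 1.733 / 2.341 ≈ 0.74 mm.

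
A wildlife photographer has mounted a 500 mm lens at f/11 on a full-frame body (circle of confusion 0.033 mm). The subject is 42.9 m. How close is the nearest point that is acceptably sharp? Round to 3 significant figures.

40.4 m

Hyperfocal distance H = f²/(N·c) + f = 500²/(11 × 0.033) + 500 = 250000/0.363 + 500 ≈ 689205.2 mm ≈ 689.2 m.
Near limit Dn = s·(H − f)/(H + s − 2f) = 42900 × (689205.2 − 500) / (689205.2 + 42900 − 2 × 500) = 42900 × 688705.2 / 731105.2 ≈ 40412 mm ≈ 40.4 m.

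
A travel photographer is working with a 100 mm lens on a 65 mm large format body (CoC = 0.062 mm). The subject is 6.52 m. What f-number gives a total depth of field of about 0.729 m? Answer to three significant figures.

Write h = H − f = f²/(N·c). The thin-lens limits are Dn = s·h/(h + (s−f)) and Df = s·h/(h − (s−f)), so DoF = Df − Dn = 2·s·(s−f)·h / (h² − (s−f)²).
That is a quadratic in h: DoF·h² − 2·s·(s−f)·h − DoF·(s−f)² = 0 ⇒ h = (s−f)·(s + √(s² + DoF²)) / DoF = 6420 × (6520 + √(6520² + 729²)) / 729 = 6420 × (6520 + 6560.63) / 729 ≈ 115196 mm.
Then N = f²/(c·h) = 100² / (0.062 × 115196) = 10000 / 7142.1 ≈ 1.40.

f/1.40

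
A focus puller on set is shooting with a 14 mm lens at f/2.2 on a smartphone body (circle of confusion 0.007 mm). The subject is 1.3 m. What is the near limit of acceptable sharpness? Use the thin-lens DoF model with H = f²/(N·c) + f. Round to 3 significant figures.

1.18 m

Hyperfocal distance H = f²/(N·c) + f = 14²/(2.2 × 0.007) + 14 = 196/0.0154 + 14 ≈ 12741.3 mm ≈ 12.74 m.
Near limit Dn = s·(H − f)/(H + s − 2f) = 1300 × (12741.3 − 14) / (12741.3 + 1300 − 2 × 14) = 1300 × 12727.3 / 14013.3 ≈ 1180.7 mm ≈ 1.18 m.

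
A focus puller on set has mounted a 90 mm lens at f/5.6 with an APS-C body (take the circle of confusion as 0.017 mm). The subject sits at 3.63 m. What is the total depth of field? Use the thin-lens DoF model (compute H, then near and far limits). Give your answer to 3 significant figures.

Hyperfocal distance H = f²/(N·c) + f = 90²/(5.6 × 0.017) + 90 = 8100/0.0952 + 90 ≈ 85174.0 mm ≈ 85.17 m.
Near limit Dn = s·(H − f)/(H + s − 2f) = 3630 × (85174.0 − 90) / (85174.0 + 3630 − 2 × 90) = 3630 × 85084.0 / 88624.0 ≈ 3485.00 mm.
Far limit Df = s·(H − f)/(H − s) = 3630 × (85174.0 − 90) / (85174.0 − 3630) = 3630 × 85084.0 / 81544.0 ≈ 3787.59 mm.
Depth of field = Df − Dn = 3787.59 − 3485.00 ≈ 302.59 mm.

303 mm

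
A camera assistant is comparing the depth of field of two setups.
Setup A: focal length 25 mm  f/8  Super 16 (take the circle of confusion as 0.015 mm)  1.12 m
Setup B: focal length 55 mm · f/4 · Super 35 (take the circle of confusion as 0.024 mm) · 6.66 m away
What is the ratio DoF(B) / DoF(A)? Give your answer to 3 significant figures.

Setup A: H = 25²/(8×0.015) + 25 ≈ 5233.3 mm; DoF = Df − Dn = 1418.15 − 925.44 ≈ 492.71 mm.
Setup B: H = 55²/(4×0.024) + 55 ≈ 31565.4 mm; DoF = Df − Dn = 8426.3 − 5505.9 ≈ 2920.4 mm.
Ratio = 2920.4 / 492.71 ≈ 5.93.

5.93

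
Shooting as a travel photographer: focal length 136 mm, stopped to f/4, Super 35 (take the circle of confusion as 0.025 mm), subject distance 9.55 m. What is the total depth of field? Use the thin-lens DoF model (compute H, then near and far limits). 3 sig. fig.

0.975 m

Hyperfocal distance H = f²/(N·c) + f = 136²/(4 × 0.025) + 136 = 18496/0.1 + 136 ≈ 185096.0 mm ≈ 185.1 m.
Near limit Dn = s·(H − f)/(H + s − 2f) = 9550 × (185096.0 − 136) / (185096.0 + 9550 − 2 × 136) = 9550 × 184960.0 / 194374.0 ≈ 9087.47 mm.
Far limit Df = s·(H − f)/(H − s) = 9550 × (185096.0 − 136) / (185096.0 − 9550) = 9550 × 184960.0 / 175546.0 ≈ 10062.14 mm.
Depth of field = Df − Dn = 10062.14 − 9087.47 ≈ 974.67 mm ≈ 0.975 m.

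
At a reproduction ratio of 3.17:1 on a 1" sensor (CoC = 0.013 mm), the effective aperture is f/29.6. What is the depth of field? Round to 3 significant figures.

At magnification m, DoF ≈ 2·N_eff·c/m² = 2 × 29.6 × 0.013 / 3.17² = 0.7696 / 10.05 ≈ 0.0766 mm.

0.0766 mm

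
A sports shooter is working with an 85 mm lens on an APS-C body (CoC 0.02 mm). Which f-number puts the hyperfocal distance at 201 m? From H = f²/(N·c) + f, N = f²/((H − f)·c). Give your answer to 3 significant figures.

f/1.80

Rearrange H = f²/(N·c) + f for N: N = f² / ((H − f)·c).
N = 85² / ((201000 − 85) × 0.02) = 7225 / 4018 ≈ 1.80.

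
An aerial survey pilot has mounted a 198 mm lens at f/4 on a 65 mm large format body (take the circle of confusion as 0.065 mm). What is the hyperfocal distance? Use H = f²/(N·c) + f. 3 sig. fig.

151 m

Hyperfocal distance H = f²/(N·c) + f = 198²/(4 × 0.065) + 198 = 39204/0.26 + 198 ≈ 150982.6 mm ≈ 151 m.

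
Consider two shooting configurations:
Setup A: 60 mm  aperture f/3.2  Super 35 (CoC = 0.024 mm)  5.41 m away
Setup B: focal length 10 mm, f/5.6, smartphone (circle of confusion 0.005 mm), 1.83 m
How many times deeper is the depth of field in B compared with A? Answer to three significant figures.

2.01

Setup A: H = 60²/(3.2×0.024) + 60 ≈ 46935.0 mm; DoF = Df − Dn = 6107.0 − 4855.8 ≈ 1251.2 mm.
Setup B: H = 10²/(5.6×0.005) + 10 ≈ 3581.4 mm; DoF = Df − Dn = 3731.6 − 1212.2 ≈ 2519.4 mm.
Ratio = 2519.4 / 1251.2 ≈ 2.01.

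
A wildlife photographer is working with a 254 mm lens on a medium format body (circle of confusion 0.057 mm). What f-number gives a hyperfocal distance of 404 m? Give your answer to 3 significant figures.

Rearrange H = f²/(N·c) + f for N: N = f² / ((H − f)·c).
N = 254² / ((404000 − 254) × 0.057) = 64516 / 23014 ≈ 2.80.

f/2.80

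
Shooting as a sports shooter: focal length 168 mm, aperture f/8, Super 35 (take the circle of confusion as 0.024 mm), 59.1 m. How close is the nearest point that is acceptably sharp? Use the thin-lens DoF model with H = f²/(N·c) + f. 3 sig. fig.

42.2 m

Hyperfocal distance H = f²/(N·c) + f = 168²/(8 × 0.024) + 168 = 28224/0.192 + 168 ≈ 147168.0 mm ≈ 147.2 m.
Near limit Dn = s·(H − f)/(H + s − 2f) = 59100 × (147168.0 − 168) / (147168.0 + 59100 − 2 × 168) = 59100 × 147000.0 / 205932.0 ≈ 42187 mm ≈ 42.2 m.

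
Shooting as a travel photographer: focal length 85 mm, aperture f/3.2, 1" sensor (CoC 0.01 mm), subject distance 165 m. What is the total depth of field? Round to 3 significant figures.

Hyperfocal distance H = f²/(N·c) + f = 85²/(3.2 × 0.01) + 85 = 7225/0.032 + 85 ≈ 225866.2 mm ≈ 225.9 m.
Near limit Dn = s·(H − f)/(H + s − 2f) = 165000 × (225866.2 − 85) / (225866.2 + 165000 − 2 × 85) = 165000 × 225781.2 / 390696.2 ≈ 95353 mm.
Far limit Df = s·(H − f)/(H − s) = 165000 × (225866.2 − 85) / (225866.2 − 165000) = 165000 × 225781.2 / 60866.2 ≈ 612062 mm.
Depth of field = Df − Dn = 612062 − 95353 ≈ 516709 mm ≈ 517 m.

517 m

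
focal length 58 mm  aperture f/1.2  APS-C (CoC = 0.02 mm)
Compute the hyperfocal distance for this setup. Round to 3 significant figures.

Hyperfocal distance H = f²/(N·c) + f = 58²/(1.2 × 0.02) + 58 = 3364/0.024 + 58 ≈ 140224.7 mm ≈ 140 m.

140 m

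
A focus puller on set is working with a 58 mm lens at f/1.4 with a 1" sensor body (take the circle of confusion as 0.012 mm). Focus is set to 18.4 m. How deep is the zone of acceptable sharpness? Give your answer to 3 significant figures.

3.40 m

Hyperfocal distance H = f²/(N·c) + f = 58²/(1.4 × 0.012) + 58 = 3364/0.0168 + 58 ≈ 200296.1 mm ≈ 200.3 m.
Near limit Dn = s·(H − f)/(H + s − 2f) = 18400 × (200296.1 − 58) / (200296.1 + 18400 − 2 × 58) = 18400 × 200238.1 / 218580.1 ≈ 16856.0 mm.
Far limit Df = s·(H − f)/(H − s) = 18400 × (200296.1 − 58) / (200296.1 − 18400) = 18400 × 200238.1 / 181896.1 ≈ 20255.4 mm.
Depth of field = Df − Dn = 20255.4 − 16856.0 ≈ 3399.4 mm ≈ 3.40 m.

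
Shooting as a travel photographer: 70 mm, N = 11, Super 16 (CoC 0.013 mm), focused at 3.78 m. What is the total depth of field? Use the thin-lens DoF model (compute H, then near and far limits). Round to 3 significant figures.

0.828 m

Hyperfocal distance H = f²/(N·c) + f = 70²/(11 × 0.013) + 70 = 4900/0.143 + 70 ≈ 34335.7 mm ≈ 34.34 m.
Near limit Dn = s·(H − f)/(H + s − 2f) = 3780 × (34335.7 − 70) / (34335.7 + 3780 − 2 × 70) = 3780 × 34265.7 / 37975.7 ≈ 3410.72 mm.
Far limit Df = s·(H − f)/(H − s) = 3780 × (34335.7 − 70) / (34335.7 − 3780) = 3780 × 34265.7 / 30555.7 ≈ 4238.96 mm.
Depth of field = Df − Dn = 4238.96 − 3410.72 ≈ 828.24 mm ≈ 0.828 m.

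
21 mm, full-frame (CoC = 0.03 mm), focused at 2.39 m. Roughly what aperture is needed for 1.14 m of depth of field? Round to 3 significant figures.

Write h = H − f = f²/(N·c). The thin-lens limits are Dn = s·h/(h + (s−f)) and Df = s·h/(h − (s−f)), so DoF = Df − Dn = 2·s·(s−f)·h / (h² − (s−f)²).
That is a quadratic in h: DoF·h² − 2·s·(s−f)·h − DoF·(s−f)² = 0 ⇒ h = (s−f)·(s + √(s² + DoF²)) / DoF = 2369 × (2390 + √(2390² + 1140²)) / 1140 = 2369 × (2390 + 2647.96) / 1140 ≈ 10469 mm.
Then N = f²/(c·h) = 21² / (0.03 × 10469) = 441 / 314.08 ≈ 1.40.

f/1.40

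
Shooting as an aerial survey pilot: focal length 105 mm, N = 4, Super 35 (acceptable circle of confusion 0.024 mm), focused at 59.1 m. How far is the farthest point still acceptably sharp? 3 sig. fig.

Hyperfocal distance H = f²/(N·c) + f = 105²/(4 × 0.024) + 105 = 11025/0.096 + 105 ≈ 114948.8 mm ≈ 114.9 m.
Far limit Df = s·(H − f)/(H − s) = 59100 × (114948.8 − 105) / (114948.8 − 59100) = 59100 × 114843.8 / 55848.8 ≈ 121529 mm ≈ 122 m.

122 m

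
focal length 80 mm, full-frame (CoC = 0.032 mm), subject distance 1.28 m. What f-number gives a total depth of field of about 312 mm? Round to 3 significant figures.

f/20

Write h = H − f = f²/(N·c). The thin-lens limits are Dn = s·h/(h + (s−f)) and Df = s·h/(h − (s−f)), so DoF = Df − Dn = 2·s·(s−f)·h / (h² − (s−f)²).
That is a quadratic in h: DoF·h² − 2·s·(s−f)·h − DoF·(s−f)² = 0 ⇒ h = (s−f)·(s + √(s² + DoF²)) / DoF = 1200 × (1280 + √(1280² + 312²)) / 312 = 1200 × (1280 + 1317.48) / 312 ≈ 9990.3 mm.
Then N = f²/(c·h) = 80² / (0.032 × 9990.3) = 6400 / 319.69 ≈ 20.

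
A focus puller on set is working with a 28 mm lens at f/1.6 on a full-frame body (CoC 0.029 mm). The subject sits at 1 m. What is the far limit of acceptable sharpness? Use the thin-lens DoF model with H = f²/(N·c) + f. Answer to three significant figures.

1.06 m

Hyperfocal distance H = f²/(N·c) + f = 28²/(1.6 × 0.029) + 28 = 784/0.0464 + 28 ≈ 16924.6 mm ≈ 16.92 m.
Far limit Df = s·(H − f)/(H − s) = 1000 × (16924.6 − 28) / (16924.6 − 1000) = 1000 × 16896.6 / 15924.6 ≈ 1061.0 mm ≈ 1.06 m.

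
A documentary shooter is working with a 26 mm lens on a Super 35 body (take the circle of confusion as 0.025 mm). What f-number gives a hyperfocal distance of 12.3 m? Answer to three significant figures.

f/2.20

Rearrange H = f²/(N·c) + f for N: N = f² / ((H − f)·c).
N = 26² / ((12300 − 26) × 0.025) = 676 / 306.9 ≈ 2.20.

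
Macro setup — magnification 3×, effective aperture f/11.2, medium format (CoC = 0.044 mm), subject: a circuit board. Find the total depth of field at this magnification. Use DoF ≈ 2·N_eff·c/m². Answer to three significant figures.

At magnification m, DoF ≈ 2·N_eff·c/m² = 2 × 11.2 × 0.044 / 3² = 0.9856 / 9 ≈ 0.11 mm.

0.110 mm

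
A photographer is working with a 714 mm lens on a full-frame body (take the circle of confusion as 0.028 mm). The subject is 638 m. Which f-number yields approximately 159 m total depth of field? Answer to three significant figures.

f/3.51

Write h = H − f = f²/(N·c). The thin-lens limits are Dn = s·h/(h + (s−f)) and Df = s·h/(h − (s−f)), so DoF = Df − Dn = 2·s·(s−f)·h / (h² − (s−f)²).
That is a quadratic in h: DoF·h² − 2·s·(s−f)·h − DoF·(s−f)² = 0 ⇒ h = (s−f)·(s + √(s² + DoF²)) / DoF = 637286 × (638000 + √(638000² + 159000²)) / 159000 = 637286 × (638000 + 657514) / 159000 ≈ 5192535 mm.
Then N = f²/(c·h) = 714² / (0.028 × 5192535) = 509796 / 145391 ≈ 3.51.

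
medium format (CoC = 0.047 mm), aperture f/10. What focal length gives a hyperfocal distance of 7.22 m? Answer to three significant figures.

58.0 mm

From H = f²/(N·c) + f, with f ≪ H: f ≈ √(H·N·c) = √(7220 × 10 × 0.047) = √3393.4 ≈ 58.25 mm.
Exact: f² + N·c·f − N·c·H = 0 ⇒ f = (−N·c + √((N·c)² + 4·N·c·H))/2 = (−0.47 + √13574)/2 ≈ 58.018 mm ≈ 58.0 mm.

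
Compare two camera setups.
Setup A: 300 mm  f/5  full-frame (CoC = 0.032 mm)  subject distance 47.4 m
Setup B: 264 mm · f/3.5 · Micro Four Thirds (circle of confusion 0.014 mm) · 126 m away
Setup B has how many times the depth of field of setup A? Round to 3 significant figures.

Setup A: H = 300²/(5×0.032) + 300 ≈ 562800.0 mm; DoF = Df − Dn = 51731.7 − 43737.7 ≈ 7994.0 mm.
Setup B: H = 264²/(3.5×0.014) + 264 ≈ 1422631.3 mm; DoF = Df − Dn = 138218 − 115766 ≈ 22452 mm.
Ratio = 22452 / 7994.0 ≈ 2.81.

2.81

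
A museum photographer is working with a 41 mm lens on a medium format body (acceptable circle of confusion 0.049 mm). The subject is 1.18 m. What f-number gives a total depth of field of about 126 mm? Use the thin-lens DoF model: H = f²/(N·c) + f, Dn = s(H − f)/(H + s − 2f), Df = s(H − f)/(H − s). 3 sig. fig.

Write h = H − f = f²/(N·c). The thin-lens limits are Dn = s·h/(h + (s−f)) and Df = s·h/(h − (s−f)), so DoF = Df − Dn = 2·s·(s−f)·h / (h² − (s−f)²).
That is a quadratic in h: DoF·h² − 2·s·(s−f)·h − DoF·(s−f)² = 0 ⇒ h = (s−f)·(s + √(s² + DoF²)) / DoF = 1139 × (1180 + √(1180² + 126²)) / 126 = 1139 × (1180 + 1186.71) / 126 ≈ 21394 mm.
Then N = f²/(c·h) = 41² / (0.049 × 21394) = 1681 / 1048.3 ≈ 1.60.

f/1.60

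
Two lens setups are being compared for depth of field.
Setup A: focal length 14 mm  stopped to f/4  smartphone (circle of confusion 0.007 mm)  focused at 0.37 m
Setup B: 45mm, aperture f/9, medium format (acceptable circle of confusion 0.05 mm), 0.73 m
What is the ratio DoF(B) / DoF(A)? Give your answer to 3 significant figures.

6.03

Setup A: H = 14²/(4×0.007) + 14 ≈ 7014.0 mm; DoF = Df − Dn = 389.825 − 352.094 ≈ 37.731 mm.
Setup B: H = 45²/(9×0.05) + 45 ≈ 4545.0 mm; DoF = Df − Dn = 861.07 − 633.56 ≈ 227.51 mm.
Ratio = 227.51 / 37.731 ≈ 6.03.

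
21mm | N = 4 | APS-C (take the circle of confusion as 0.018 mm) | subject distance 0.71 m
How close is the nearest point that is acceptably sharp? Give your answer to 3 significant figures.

0.638 m

Hyperfocal distance H = f²/(N·c) + f = 21²/(4 × 0.018) + 21 = 441/0.072 + 21 ≈ 6146.0 mm ≈ 6.146 m.
Near limit Dn = s·(H − f)/(H + s − 2f) = 710 × (6146.0 − 21) / (6146.0 + 710 − 2 × 21) = 710 × 6125.0 / 6814.0 ≈ 638.21 mm ≈ 0.638 m.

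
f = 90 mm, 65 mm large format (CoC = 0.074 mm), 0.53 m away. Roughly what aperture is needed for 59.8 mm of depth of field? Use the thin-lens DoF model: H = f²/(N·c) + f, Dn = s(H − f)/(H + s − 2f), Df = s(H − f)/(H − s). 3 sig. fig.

f/14

Write h = H − f = f²/(N·c). The thin-lens limits are Dn = s·h/(h + (s−f)) and Df = s·h/(h − (s−f)), so DoF = Df − Dn = 2·s·(s−f)·h / (h² − (s−f)²).
That is a quadratic in h: DoF·h² − 2·s·(s−f)·h − DoF·(s−f)² = 0 ⇒ h = (s−f)·(s + √(s² + DoF²)) / DoF = 440 × (530 + √(530² + 59.8²)) / 59.8 = 440 × (530 + 533.363) / 59.8 ≈ 7824.1 mm.
Then N = f²/(c·h) = 90² / (0.074 × 7824.1) = 8100 / 578.98 ≈ 14.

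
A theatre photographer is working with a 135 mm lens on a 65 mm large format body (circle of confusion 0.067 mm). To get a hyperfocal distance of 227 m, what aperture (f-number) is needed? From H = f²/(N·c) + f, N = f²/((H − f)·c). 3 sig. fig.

f/1.20

Rearrange H = f²/(N·c) + f for N: N = f² / ((H − f)·c).
N = 135² / ((227000 − 135) × 0.067) = 18225 / 15200 ≈ 1.20.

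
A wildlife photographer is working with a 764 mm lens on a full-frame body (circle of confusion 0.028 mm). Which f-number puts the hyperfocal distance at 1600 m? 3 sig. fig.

Rearrange H = f²/(N·c) + f for N: N = f² / ((H − f)·c).
N = 764² / ((1600000 − 764) × 0.028) = 583696 / 44779 ≈ 13.

f/13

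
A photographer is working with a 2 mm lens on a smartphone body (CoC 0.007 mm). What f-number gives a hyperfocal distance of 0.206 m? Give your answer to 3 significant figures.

f/2.80

Rearrange H = f²/(N·c) + f for N: N = f² / ((H − f)·c).
N = 2² / ((206 − 2) × 0.007) = 4 / 1.428 ≈ 2.80.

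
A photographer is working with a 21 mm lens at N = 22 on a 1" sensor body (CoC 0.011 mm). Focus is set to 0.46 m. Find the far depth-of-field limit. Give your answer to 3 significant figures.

0.606 m

Hyperfocal distance H = f²/(N·c) + f = 21²/(22 × 0.011) + 21 = 441/0.242 + 21 ≈ 1843.3 mm ≈ 1.843 m.
Far limit Df = s·(H − f)/(H − s) = 460 × (1843.3 − 21) / (1843.3 − 460) = 460 × 1822.3 / 1383.3 ≈ 605.98 mm ≈ 0.606 m.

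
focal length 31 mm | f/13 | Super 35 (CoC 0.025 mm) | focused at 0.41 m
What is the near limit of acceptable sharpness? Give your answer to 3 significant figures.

363 mm

Hyperfocal distance H = f²/(N·c) + f = 31²/(13 × 0.025) + 31 = 961/0.325 + 31 ≈ 2987.9 mm ≈ 2.988 m.
Near limit Dn = s·(H − f)/(H + s − 2f) = 410 × (2987.9 − 31) / (2987.9 + 410 − 2 × 31) = 410 × 2956.9 / 3335.9 ≈ 363.42 mm.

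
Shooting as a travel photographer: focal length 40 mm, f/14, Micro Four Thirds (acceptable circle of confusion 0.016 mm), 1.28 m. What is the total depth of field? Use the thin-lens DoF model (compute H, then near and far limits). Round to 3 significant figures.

458 mm

Hyperfocal distance H = f²/(N·c) + f = 40²/(14 × 0.016) + 40 = 1600/0.224 + 40 ≈ 7182.9 mm ≈ 7.183 m.
Near limit Dn = s·(H − f)/(H + s − 2f) = 1280 × (7182.9 − 40) / (7182.9 + 1280 − 2 × 40) = 1280 × 7142.9 / 8382.9 ≈ 1090.66 mm.
Far limit Df = s·(H − f)/(H − s) = 1280 × (7182.9 − 40) / (7182.9 − 1280) = 1280 × 7142.9 / 5902.9 ≈ 1548.89 mm.
Depth of field = Df − Dn = 1548.89 − 1090.66 ≈ 458.23 mm.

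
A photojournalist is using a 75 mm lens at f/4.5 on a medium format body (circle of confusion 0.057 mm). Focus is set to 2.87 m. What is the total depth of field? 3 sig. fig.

Hyperfocal distance H = f²/(N·c) + f = 75²/(4.5 × 0.057) + 75 = 5625/0.2565 + 75 ≈ 22004.8 mm ≈ 22.00 m.
Near limit Dn = s·(H − f)/(H + s − 2f) = 2870 × (22004.8 − 75) / (22004.8 + 2870 − 2 × 75) = 2870 × 21929.8 / 24724.8 ≈ 2545.56 mm.
Far limit Df = s·(H − f)/(H − s) = 2870 × (22004.8 − 75) / (22004.8 − 2870) = 2870 × 21929.8 / 19134.8 ≈ 3289.22 mm.
Depth of field = Df − Dn = 3289.22 − 2545.56 ≈ 743.66 mm ≈ 0.744 m.

0.744 m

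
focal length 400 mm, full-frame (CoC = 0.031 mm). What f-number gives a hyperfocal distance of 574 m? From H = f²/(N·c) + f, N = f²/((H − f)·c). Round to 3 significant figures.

f/9

Rearrange H = f²/(N·c) + f for N: N = f² / ((H − f)·c).
N = 400² / ((574000 − 400) × 0.031) = 160000 / 17782 ≈ 9.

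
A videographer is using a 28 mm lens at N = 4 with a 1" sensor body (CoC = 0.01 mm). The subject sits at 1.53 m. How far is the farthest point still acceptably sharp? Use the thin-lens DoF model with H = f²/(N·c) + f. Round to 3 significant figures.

Hyperfocal distance H = f²/(N·c) + f = 28²/(4 × 0.01) + 28 = 784/0.04 + 28 ≈ 19628.0 mm ≈ 19.63 m.
Far limit Df = s·(H − f)/(H − s) = 1530 × (19628.0 − 28) / (19628.0 − 1530) = 1530 × 19600.0 / 18098.0 ≈ 1657.0 mm ≈ 1.66 m.

1.66 m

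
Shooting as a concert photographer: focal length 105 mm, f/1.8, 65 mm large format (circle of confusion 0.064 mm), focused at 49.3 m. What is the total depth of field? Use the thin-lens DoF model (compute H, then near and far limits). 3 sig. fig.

Hyperfocal distance H = f²/(N·c) + f = 105²/(1.8 × 0.064) + 105 = 11025/0.1152 + 105 ≈ 95808.1 mm ≈ 95.81 m.
Near limit Dn = s·(H − f)/(H + s − 2f) = 49300 × (95808.1 − 105) / (95808.1 + 49300 − 2 × 105) = 49300 × 95703.1 / 144898.1 ≈ 32562 mm.
Far limit Df = s·(H − f)/(H − s) = 49300 × (95808.1 − 105) / (95808.1 − 49300) = 49300 × 95703.1 / 46508.1 ≈ 101448 mm.
Depth of field = Df − Dn = 101448 − 32562 ≈ 68886 mm ≈ 68.9 m.

68.9 m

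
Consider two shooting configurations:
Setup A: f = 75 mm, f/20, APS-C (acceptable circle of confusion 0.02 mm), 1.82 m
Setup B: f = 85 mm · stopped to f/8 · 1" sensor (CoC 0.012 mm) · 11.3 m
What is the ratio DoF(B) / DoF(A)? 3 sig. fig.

Setup A: H = 75²/(20×0.02) + 75 ≈ 14137.5 mm; DoF = Df − Dn = 2077.84 − 1619.09 ≈ 458.75 mm.
Setup B: H = 85²/(8×0.012) + 85 ≈ 75345.4 mm; DoF = Df − Dn = 13278.7 − 9834.5 ≈ 3444.2 mm.
Ratio = 3444.2 / 458.75 ≈ 7.51.

7.51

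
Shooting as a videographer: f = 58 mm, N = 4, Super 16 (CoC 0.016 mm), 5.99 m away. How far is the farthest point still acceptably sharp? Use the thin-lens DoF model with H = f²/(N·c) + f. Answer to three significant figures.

6.75 m

Hyperfocal distance H = f²/(N·c) + f = 58²/(4 × 0.016) + 58 = 3364/0.064 + 58 ≈ 52620.5 mm ≈ 52.62 m.
Far limit Df = s·(H − f)/(H − s) = 5990 × (52620.5 − 58) / (52620.5 − 5990) = 5990 × 52562.5 / 46630.5 ≈ 6752.0 mm ≈ 6.75 m.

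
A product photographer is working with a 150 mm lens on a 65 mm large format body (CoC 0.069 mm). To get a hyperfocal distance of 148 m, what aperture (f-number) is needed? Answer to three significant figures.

Rearrange H = f²/(N·c) + f for N: N = f² / ((H − f)·c).
N = 150² / ((148000 − 150) × 0.069) = 22500 / 10202 ≈ 2.21.

f/2.21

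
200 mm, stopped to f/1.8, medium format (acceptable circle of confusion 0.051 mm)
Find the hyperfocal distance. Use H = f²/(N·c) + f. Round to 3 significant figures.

Hyperfocal distance H = f²/(N·c) + f = 200²/(1.8 × 0.051) + 200 = 40000/0.0918 + 200 ≈ 435929.8 mm ≈ 436 m.

436 m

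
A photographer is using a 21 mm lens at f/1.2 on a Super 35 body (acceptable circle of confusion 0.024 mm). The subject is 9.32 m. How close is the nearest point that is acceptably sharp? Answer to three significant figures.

Hyperfocal distance H = f²/(N·c) + f = 21²/(1.2 × 0.024) + 21 = 441/0.0288 + 21 ≈ 15333.5 mm ≈ 15.33 m.
Near limit Dn = s·(H − f)/(H + s − 2f) = 9320 × (15333.5 − 21) / (15333.5 + 9320 − 2 × 21) = 9320 × 15312.5 / 24611.5 ≈ 5798.6 mm ≈ 5.80 m.

5.80 m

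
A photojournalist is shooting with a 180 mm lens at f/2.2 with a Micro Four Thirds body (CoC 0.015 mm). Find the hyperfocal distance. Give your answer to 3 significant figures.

Hyperfocal distance H = f²/(N·c) + f = 180²/(2.2 × 0.015) + 180 = 32400/0.033 + 180 ≈ 981998.2 mm ≈ 982 m.

982 m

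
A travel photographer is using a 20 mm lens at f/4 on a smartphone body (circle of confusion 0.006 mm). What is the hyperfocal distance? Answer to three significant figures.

16.7 m

Hyperfocal distance H = f²/(N·c) + f = 20²/(4 × 0.006) + 20 = 400/0.024 + 20 ≈ 16686.7 mm ≈ 16.7 m.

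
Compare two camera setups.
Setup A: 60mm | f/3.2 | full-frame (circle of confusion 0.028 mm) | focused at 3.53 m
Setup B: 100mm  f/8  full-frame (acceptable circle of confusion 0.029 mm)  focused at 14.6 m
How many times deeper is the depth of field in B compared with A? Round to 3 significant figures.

18.0

Setup A: H = 60²/(3.2×0.028) + 60 ≈ 40238.6 mm; DoF = Df − Dn = 3863.69 − 3249.37 ≈ 614.32 mm.
Setup B: H = 100²/(8×0.029) + 100 ≈ 43203.4 mm; DoF = Df − Dn = 22001 − 10925 ≈ 11076 mm.
Ratio = 11076 / 614.32 ≈ 18.0.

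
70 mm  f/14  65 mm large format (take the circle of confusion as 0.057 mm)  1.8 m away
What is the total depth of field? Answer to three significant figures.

1.10 m

Hyperfocal distance H = f²/(N·c) + f = 70²/(14 × 0.057) + 70 = 4900/0.798 + 70 ≈ 6210.4 mm ≈ 6.210 m.
Near limit Dn = s·(H − f)/(H + s − 2f) = 1800 × (6210.4 − 70) / (6210.4 + 1800 − 2 × 70) = 1800 × 6140.4 / 7870.4 ≈ 1404.3 mm.
Far limit Df = s·(H − f)/(H − s) = 1800 × (6210.4 − 70) / (6210.4 − 1800) = 1800 × 6140.4 / 4410.4 ≈ 2506.1 mm.
Depth of field = Df − Dn = 2506.1 − 1404.3 ≈ 1101.8 mm ≈ 1.10 m.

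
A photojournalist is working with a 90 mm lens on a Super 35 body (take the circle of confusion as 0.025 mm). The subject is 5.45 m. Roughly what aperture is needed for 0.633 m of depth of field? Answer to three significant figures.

Write h = H − f = f²/(N·c). The thin-lens limits are Dn = s·h/(h + (s−f)) and Df = s·h/(h − (s−f)), so DoF = Df − Dn = 2·s·(s−f)·h / (h² − (s−f)²).
That is a quadratic in h: DoF·h² − 2·s·(s−f)·h − DoF·(s−f)² = 0 ⇒ h = (s−f)·(s + √(s² + DoF²)) / DoF = 5360 × (5450 + √(5450² + 633²)) / 633 = 5360 × (5450 + 5486.64) / 633 ≈ 92607 mm.
Then N = f²/(c·h) = 90² / (0.025 × 92607) = 8100 / 2315.2 ≈ 3.50.

f/3.50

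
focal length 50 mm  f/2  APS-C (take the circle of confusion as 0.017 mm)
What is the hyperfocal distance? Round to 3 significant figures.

73.6 m

Hyperfocal distance H = f²/(N·c) + f = 50²/(2 × 0.017) + 50 = 2500/0.034 + 50 ≈ 73579.4 mm ≈ 73.6 m.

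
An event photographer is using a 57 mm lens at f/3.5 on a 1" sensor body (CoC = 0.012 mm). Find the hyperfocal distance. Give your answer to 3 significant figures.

Hyperfocal distance H = f²/(N·c) + f = 57²/(3.5 × 0.012) + 57 = 3249/0.042 + 57 ≈ 77414.1 mm ≈ 77.4 m.

77.4 m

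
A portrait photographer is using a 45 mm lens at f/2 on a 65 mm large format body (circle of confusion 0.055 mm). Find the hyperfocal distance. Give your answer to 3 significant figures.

18.5 m

Hyperfocal distance H = f²/(N·c) + f = 45²/(2 × 0.055) + 45 = 2025/0.11 + 45 ≈ 18454.1 mm ≈ 18.5 m.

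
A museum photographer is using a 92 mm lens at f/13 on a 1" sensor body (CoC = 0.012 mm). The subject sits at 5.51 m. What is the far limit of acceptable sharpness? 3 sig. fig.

6.12 m

Hyperfocal distance H = f²/(N·c) + f = 92²/(13 × 0.012) + 92 = 8464/0.156 + 92 ≈ 54348.4 mm ≈ 54.35 m.
Far limit Df = s·(H − f)/(H − s) = 5510 × (54348.4 − 92) / (54348.4 − 5510) = 5510 × 54256.4 / 48838.4 ≈ 6121.3 mm ≈ 6.12 m.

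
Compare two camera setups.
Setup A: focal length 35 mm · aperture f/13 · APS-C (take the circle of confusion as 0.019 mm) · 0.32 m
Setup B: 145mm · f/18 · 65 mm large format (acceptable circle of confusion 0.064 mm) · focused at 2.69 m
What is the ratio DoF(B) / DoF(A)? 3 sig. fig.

Setup A: H = 35²/(13×0.019) + 35 ≈ 4994.5 mm; DoF = Df − Dn = 339.510 − 302.610 ≈ 36.900 mm.
Setup B: H = 145²/(18×0.064) + 145 ≈ 18395.9 mm; DoF = Df − Dn = 3125.89 − 2360.80 ≈ 765.09 mm.
Ratio = 765.09 / 36.900 ≈ 20.7.

20.7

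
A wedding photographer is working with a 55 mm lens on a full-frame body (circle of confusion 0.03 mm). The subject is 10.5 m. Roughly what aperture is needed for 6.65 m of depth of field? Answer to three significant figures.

f/2.80

Write h = H − f = f²/(N·c). The thin-lens limits are Dn = s·h/(h + (s−f)) and Df = s·h/(h − (s−f)), so DoF = Df − Dn = 2·s·(s−f)·h / (h² − (s−f)²).
That is a quadratic in h: DoF·h² − 2·s·(s−f)·h − DoF·(s−f)² = 0 ⇒ h = (s−f)·(s + √(s² + DoF²)) / DoF = 10445 × (10500 + √(10500² + 6650²)) / 6650 = 10445 × (10500 + 12428.7) / 6650 ≈ 36014 mm.
Then N = f²/(c·h) = 55² / (0.03 × 36014) = 3025 / 1080.4 ≈ 2.80.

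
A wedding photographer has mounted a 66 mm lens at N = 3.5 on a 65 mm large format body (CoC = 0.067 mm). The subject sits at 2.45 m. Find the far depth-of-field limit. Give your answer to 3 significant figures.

Hyperfocal distance H = f²/(N·c) + f = 66²/(3.5 × 0.067) + 66 = 4356/0.2345 + 66 ≈ 18641.7 mm ≈ 18.64 m.
Far limit Df = s·(H − f)/(H − s) = 2450 × (18641.7 − 66) / (18641.7 − 2450) = 2450 × 18575.7 / 16191.7 ≈ 2810.7 mm ≈ 2.81 m.

2.81 m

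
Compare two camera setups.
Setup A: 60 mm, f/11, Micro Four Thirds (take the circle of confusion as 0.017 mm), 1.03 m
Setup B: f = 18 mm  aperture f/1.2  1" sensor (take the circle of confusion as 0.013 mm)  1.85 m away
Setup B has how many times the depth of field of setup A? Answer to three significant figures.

Setup A: H = 60²/(11×0.017) + 60 ≈ 19311.3 mm; DoF = Df − Dn = 1084.65 − 980.59 ≈ 104.06 mm.
Setup B: H = 18²/(1.2×0.013) + 18 ≈ 20787.2 mm; DoF = Df − Dn = 2028.97 − 1700.04 ≈ 328.93 mm.
Ratio = 328.93 / 104.06 ≈ 3.16.

3.16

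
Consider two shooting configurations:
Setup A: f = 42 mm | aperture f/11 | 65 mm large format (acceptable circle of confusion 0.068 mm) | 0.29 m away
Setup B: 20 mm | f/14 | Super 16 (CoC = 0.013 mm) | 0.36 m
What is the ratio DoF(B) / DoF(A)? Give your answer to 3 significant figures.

Setup A: H = 42²/(11×0.068) + 42 ≈ 2400.3 mm; DoF = Df − Dn = 324.081 − 262.405 ≈ 61.676 mm.
Setup B: H = 20²/(14×0.013) + 20 ≈ 2217.8 mm; DoF = Df − Dn = 425.88 − 311.77 ≈ 114.11 mm.
Ratio = 114.11 / 61.676 ≈ 1.85.

1.85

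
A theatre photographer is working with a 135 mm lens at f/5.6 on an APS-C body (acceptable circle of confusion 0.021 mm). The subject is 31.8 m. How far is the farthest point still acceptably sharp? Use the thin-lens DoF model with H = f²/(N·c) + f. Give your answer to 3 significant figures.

40.0 m

Hyperfocal distance H = f²/(N·c) + f = 135²/(5.6 × 0.021) + 135 = 18225/0.1176 + 135 ≈ 155109.5 mm ≈ 155.1 m.
Far limit Df = s·(H − f)/(H − s) = 31800 × (155109.5 − 135) / (155109.5 − 31800) = 31800 × 154974.5 / 123309.5 ≈ 39966 mm ≈ 40.0 m.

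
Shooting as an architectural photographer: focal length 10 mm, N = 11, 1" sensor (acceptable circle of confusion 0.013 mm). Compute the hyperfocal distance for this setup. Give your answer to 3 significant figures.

0.709 m

Hyperfocal distance H = f²/(N·c) + f = 10²/(11 × 0.013) + 10 = 100/0.143 + 10 ≈ 709.3 mm ≈ 0.709 m.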